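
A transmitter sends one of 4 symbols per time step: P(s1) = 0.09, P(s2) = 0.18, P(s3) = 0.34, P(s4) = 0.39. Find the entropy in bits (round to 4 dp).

1.8169 bits

H = −Σ pᵢ log₂ pᵢ.
−0.09·log₂(0.09) = 0.3127
−0.18·log₂(0.18) = 0.4453
−0.34·log₂(0.34) = 0.5292
−0.39·log₂(0.39) = 0.5298
Sum ≈ 1.8169 → 1.8169 bits.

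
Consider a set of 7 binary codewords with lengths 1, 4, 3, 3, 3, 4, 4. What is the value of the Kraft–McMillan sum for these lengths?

With common denominator 2^4 = 16: Σ 2^(−ℓᵢ) = 8/16 + 1/16 + 2/16 + 2/16 + 2/16 + 1/16 + 1/16 = 17/16 = 1.0625.

1.0625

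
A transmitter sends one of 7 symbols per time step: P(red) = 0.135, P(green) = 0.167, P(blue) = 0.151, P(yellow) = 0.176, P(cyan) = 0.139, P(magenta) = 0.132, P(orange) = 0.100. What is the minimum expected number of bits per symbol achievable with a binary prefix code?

2.824 bits/symbol

Repeatedly combine the two least-probable nodes; the expected code length is the sum of the merged weights.
merge 1/10 + 33/250 → 29/125
merge 27/200 + 139/1000 → 137/500
merge 151/1000 + 167/1000 → 159/500
merge 22/125 + 29/125 → 51/125
merge 137/500 + 159/500 → 74/125
merge 51/125 + 74/125 → 1
L = 29/125 + 137/500 + 159/500 + 51/125 + 74/125 + 1 = 353/125 = 2.824 bits/symbol.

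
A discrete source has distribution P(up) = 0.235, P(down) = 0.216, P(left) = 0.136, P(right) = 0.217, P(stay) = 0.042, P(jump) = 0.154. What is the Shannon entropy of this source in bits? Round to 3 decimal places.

2.446 bits

H = −Σ pᵢ log₂ pᵢ.
−0.235·log₂(0.235) = 0.4910
−0.216·log₂(0.216) = 0.4776
−0.136·log₂(0.136) = 0.3915
−0.217·log₂(0.217) = 0.4783
−0.042·log₂(0.042) = 0.1921
−0.154·log₂(0.154) = 0.4156
Sum ≈ 2.4460 → 2.446 bits.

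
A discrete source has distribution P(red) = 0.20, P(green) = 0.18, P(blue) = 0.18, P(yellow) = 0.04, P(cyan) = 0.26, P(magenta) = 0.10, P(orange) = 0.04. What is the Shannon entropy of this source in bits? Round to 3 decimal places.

H = −Σ pᵢ log₂ pᵢ.
−0.20·log₂(0.20) = 0.4644
−0.18·log₂(0.18) = 0.4453
−0.18·log₂(0.18) = 0.4453
−0.04·log₂(0.04) = 0.1858
−0.26·log₂(0.26) = 0.5053
−0.10·log₂(0.10) = 0.3322
−0.04·log₂(0.04) = 0.1858
Sum ≈ 2.5640 → 2.564 bits.

2.564 bits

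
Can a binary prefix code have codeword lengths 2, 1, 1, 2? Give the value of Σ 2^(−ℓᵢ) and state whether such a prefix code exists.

With common denominator 2^2 = 4: Σ 2^(−ℓᵢ) = 1/4 + 2/4 + 2/4 + 1/4 = 6/4 = 1.5.
Kraft's inequality requires Σ ≤ 1; here Σ = 1.5 > 1, so no such prefix code exists.

1.5; no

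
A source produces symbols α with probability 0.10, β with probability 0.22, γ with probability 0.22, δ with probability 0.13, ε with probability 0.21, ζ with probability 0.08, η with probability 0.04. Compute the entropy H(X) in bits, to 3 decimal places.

H = −Σ pᵢ log₂ pᵢ.
−0.10·log₂(0.10) = 0.3322
−0.22·log₂(0.22) = 0.4806
−0.22·log₂(0.22) = 0.4806
−0.13·log₂(0.13) = 0.3826
−0.21·log₂(0.21) = 0.4728
−0.08·log₂(0.08) = 0.2915
−0.04·log₂(0.04) = 0.1858
Sum ≈ 2.6261 → 2.626 bits.

2.626 bits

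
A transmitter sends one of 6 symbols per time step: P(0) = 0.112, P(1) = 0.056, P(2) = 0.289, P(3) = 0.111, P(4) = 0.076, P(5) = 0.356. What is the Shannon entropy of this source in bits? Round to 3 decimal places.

H = −Σ pᵢ log₂ pᵢ.
−0.112·log₂(0.112) = 0.3537
−0.056·log₂(0.056) = 0.2329
−0.289·log₂(0.289) = 0.5176
−0.111·log₂(0.111) = 0.3520
−0.076·log₂(0.076) = 0.2826
−0.356·log₂(0.356) = 0.5305
Sum ≈ 2.2692 → 2.269 bits.

2.269 bits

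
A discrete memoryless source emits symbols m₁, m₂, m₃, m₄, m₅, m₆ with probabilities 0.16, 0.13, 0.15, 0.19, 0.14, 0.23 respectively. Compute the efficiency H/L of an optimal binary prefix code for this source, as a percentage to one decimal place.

99.1%

Entropy H = −Σ p log₂ p ≈ 2.5562 bits.
Huffman merges: 13/100+7/50→27/100; 3/20+4/25→31/100; 19/100+23/100→21/50; 27/100+31/100→29/50; 21/50+29/50→1. L = 129/50 ≈ 2.5800.
Efficiency = H/L = 2.5562/2.5800 = 99.1%.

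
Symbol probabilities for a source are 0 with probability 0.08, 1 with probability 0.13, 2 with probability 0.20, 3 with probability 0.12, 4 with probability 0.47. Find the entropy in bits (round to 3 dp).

2.018 bits

H = −Σ pᵢ log₂ pᵢ.
−0.08·log₂(0.08) = 0.2915
−0.13·log₂(0.13) = 0.3826
−0.20·log₂(0.20) = 0.4644
−0.12·log₂(0.12) = 0.3671
−0.47·log₂(0.47) = 0.5120
Sum ≈ 2.0176 → 2.018 bits.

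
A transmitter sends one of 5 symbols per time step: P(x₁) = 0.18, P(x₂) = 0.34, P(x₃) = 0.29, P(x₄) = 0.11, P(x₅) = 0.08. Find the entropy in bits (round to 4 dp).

H = −Σ pᵢ log₂ pᵢ.
−0.18·log₂(0.18) = 0.4453
−0.34·log₂(0.34) = 0.5292
−0.29·log₂(0.29) = 0.5179
−0.11·log₂(0.11) = 0.3503
−0.08·log₂(0.08) = 0.2915
Sum ≈ 2.1342 → 2.1342 bits.

2.1342 bits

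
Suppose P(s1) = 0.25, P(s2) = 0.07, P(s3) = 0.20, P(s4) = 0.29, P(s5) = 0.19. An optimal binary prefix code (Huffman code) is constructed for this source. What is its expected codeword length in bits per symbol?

2.26 bits/symbol

Repeatedly combine the two least-probable nodes; the expected code length is the sum of the merged weights.
merge 7/100 + 19/100 → 13/50
merge 1/5 + 1/4 → 9/20
merge 13/50 + 29/100 → 11/20
merge 9/20 + 11/20 → 1
L = 13/50 + 9/20 + 11/20 + 1 = 113/50 = 2.26 bits/symbol.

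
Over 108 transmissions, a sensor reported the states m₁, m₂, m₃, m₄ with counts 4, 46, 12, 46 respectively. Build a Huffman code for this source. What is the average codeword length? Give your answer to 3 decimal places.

Probabilities are the counts divided by 108.
Repeatedly combine the two least-probable nodes; the expected code length is the sum of the merged weights.
merge 1/27 + 1/9 → 4/27
merge 4/27 + 23/54 → 31/54
merge 23/54 + 31/54 → 1
L = 4/27 + 31/54 + 1 = 31/18 ≈ 1.722 bits/symbol.

1.722 bits/symbol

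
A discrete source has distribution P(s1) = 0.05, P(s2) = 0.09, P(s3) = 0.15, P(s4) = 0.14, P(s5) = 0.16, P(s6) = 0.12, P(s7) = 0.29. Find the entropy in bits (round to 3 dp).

H = −Σ pᵢ log₂ pᵢ.
−0.05·log₂(0.05) = 0.2161
−0.09·log₂(0.09) = 0.3127
−0.15·log₂(0.15) = 0.4105
−0.14·log₂(0.14) = 0.3971
−0.16·log₂(0.16) = 0.4230
−0.12·log₂(0.12) = 0.3671
−0.29·log₂(0.29) = 0.5179
Sum ≈ 2.6444 → 2.644 bits.

2.644 bits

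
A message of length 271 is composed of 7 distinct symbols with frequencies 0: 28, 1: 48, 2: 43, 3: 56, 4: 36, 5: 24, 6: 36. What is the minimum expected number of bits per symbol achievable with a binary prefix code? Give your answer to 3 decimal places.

2.793 bits/symbol

Probabilities are the counts divided by 271.
Repeatedly combine the two least-probable nodes; the expected code length is the sum of the merged weights.
merge 24/271 + 28/271 → 52/271
merge 36/271 + 36/271 → 72/271
merge 43/271 + 48/271 → 91/271
merge 52/271 + 56/271 → 108/271
merge 72/271 + 91/271 → 163/271
merge 108/271 + 163/271 → 1
L = 52/271 + 72/271 + 91/271 + 108/271 + 163/271 + 1 = 757/271 ≈ 2.793 bits/symbol.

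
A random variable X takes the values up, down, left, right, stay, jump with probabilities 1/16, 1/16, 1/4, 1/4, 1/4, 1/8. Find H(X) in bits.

2.375 bits

Each probability is a power of 1/2, so log₂(1/p) is an integer.
H = Σ p·log₂(1/p) = 1/16·4 + 1/16·4 + 1/4·2 + 1/4·2 + 1/4·2 + 1/8·3 = 2.375 bits.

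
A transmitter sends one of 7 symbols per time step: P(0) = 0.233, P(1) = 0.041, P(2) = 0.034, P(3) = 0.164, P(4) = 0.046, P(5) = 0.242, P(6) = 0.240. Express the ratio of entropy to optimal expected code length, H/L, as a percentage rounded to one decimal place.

99.4%

Entropy H = −Σ p log₂ p ≈ 2.4661 bits.
Huffman merges: 17/500+41/1000→3/40; 23/500+3/40→121/1000; 121/1000+41/250→57/200; 233/1000+6/25→473/1000; 121/500+57/200→527/1000; 473/1000+527/1000→1. L = 2481/1000 ≈ 2.4810.
Efficiency = H/L = 2.4661/2.4810 = 99.4%.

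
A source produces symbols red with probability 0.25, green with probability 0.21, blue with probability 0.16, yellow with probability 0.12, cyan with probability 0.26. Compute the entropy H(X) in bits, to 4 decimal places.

2.2682 bits

H = −Σ pᵢ log₂ pᵢ.
−0.25·log₂(0.25) = 0.5000
−0.21·log₂(0.21) = 0.4728
−0.16·log₂(0.16) = 0.4230
−0.12·log₂(0.12) = 0.3671
−0.26·log₂(0.26) = 0.5053
Sum ≈ 2.2682 → 2.2682 bits.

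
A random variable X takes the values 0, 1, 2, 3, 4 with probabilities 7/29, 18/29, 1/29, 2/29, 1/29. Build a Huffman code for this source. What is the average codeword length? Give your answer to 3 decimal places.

1.586 bits/symbol

Repeatedly combine the two least-probable nodes; the expected code length is the sum of the merged weights.
merge 1/29 + 1/29 → 2/29
merge 2/29 + 2/29 → 4/29
merge 4/29 + 7/29 → 11/29
merge 11/29 + 18/29 → 1
L = 2/29 + 4/29 + 11/29 + 1 = 46/29 ≈ 1.586 bits/symbol.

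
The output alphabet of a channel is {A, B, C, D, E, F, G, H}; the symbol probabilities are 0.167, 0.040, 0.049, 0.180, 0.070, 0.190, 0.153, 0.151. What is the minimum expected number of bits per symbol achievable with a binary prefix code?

2.878 bits/symbol

Repeatedly combine the two least-probable nodes; the expected code length is the sum of the merged weights.
merge 1/25 + 49/1000 → 89/1000
merge 7/100 + 89/1000 → 159/1000
merge 151/1000 + 153/1000 → 38/125
merge 159/1000 + 167/1000 → 163/500
merge 9/50 + 19/100 → 37/100
merge 38/125 + 163/500 → 63/100
merge 37/100 + 63/100 → 1
L = 89/1000 + 159/1000 + 38/125 + 163/500 + 37/100 + 63/100 + 1 = 1439/500 = 2.878 bits/symbol.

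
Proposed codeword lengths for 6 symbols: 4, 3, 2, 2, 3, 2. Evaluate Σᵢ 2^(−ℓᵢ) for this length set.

With common denominator 2^4 = 16: Σ 2^(−ℓᵢ) = 1/16 + 2/16 + 4/16 + 4/16 + 2/16 + 4/16 = 17/16 = 1.0625.

1.0625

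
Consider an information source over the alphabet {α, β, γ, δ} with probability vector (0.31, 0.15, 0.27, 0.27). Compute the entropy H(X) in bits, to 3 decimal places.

H = −Σ pᵢ log₂ pᵢ.
−0.31·log₂(0.31) = 0.5238
−0.15·log₂(0.15) = 0.4105
−0.27·log₂(0.27) = 0.5100
−0.27·log₂(0.27) = 0.5100
Sum ≈ 1.9544 → 1.954 bits.

1.954 bits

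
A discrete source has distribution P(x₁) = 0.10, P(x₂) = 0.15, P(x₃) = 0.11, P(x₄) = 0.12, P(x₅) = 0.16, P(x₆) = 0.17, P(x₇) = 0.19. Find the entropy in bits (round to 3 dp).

H = −Σ pᵢ log₂ pᵢ.
−0.10·log₂(0.10) = 0.3322
−0.15·log₂(0.15) = 0.4105
−0.11·log₂(0.11) = 0.3503
−0.12·log₂(0.12) = 0.3671
−0.16·log₂(0.16) = 0.4230
−0.17·log₂(0.17) = 0.4346
−0.19·log₂(0.19) = 0.4552
Sum ≈ 2.7729 → 2.773 bits.

2.773 bits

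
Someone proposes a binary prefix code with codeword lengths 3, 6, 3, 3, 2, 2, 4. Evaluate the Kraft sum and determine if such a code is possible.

0.953125; yes

With common denominator 2^6 = 64: Σ 2^(−ℓᵢ) = 8/64 + 1/64 + 8/64 + 8/64 + 16/64 + 16/64 + 4/64 = 61/64 = 0.953125.
Kraft's inequality requires Σ ≤ 1; here Σ = 0.953125 ≤ 1, so such a prefix code exists.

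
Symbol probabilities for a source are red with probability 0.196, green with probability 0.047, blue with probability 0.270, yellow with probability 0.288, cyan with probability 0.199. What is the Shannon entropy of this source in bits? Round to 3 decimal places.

H = −Σ pᵢ log₂ pᵢ.
−0.196·log₂(0.196) = 0.4608
−0.047·log₂(0.047) = 0.2073
−0.270·log₂(0.270) = 0.5100
−0.288·log₂(0.288) = 0.5172
−0.199·log₂(0.199) = 0.4635
Sum ≈ 2.1589 → 2.159 bits.

2.159 bits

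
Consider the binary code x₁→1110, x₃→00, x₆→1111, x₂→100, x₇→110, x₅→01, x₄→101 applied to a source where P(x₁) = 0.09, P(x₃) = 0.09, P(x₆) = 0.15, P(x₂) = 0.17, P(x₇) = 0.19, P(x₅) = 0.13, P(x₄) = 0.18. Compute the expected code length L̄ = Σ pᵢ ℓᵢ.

L̄ = Σ pᵢ·ℓᵢ = 0.09·4 + 0.09·2 + 0.15·4 + 0.17·3 + 0.19·3 + 0.13·2 + 0.18·3 = 3.02 bits/symbol.

3.02 bits/symbol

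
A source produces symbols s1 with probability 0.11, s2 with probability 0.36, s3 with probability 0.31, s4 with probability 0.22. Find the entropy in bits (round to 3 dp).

H = −Σ pᵢ log₂ pᵢ.
−0.11·log₂(0.11) = 0.3503
−0.36·log₂(0.36) = 0.5306
−0.31·log₂(0.31) = 0.5238
−0.22·log₂(0.22) = 0.4806
Sum ≈ 1.8853 → 1.885 bits.

1.885 bits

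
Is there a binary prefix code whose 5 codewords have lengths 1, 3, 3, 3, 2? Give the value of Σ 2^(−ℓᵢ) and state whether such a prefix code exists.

With common denominator 2^3 = 8: Σ 2^(−ℓᵢ) = 4/8 + 1/8 + 1/8 + 1/8 + 2/8 = 9/8 = 1.125.
Kraft's inequality requires Σ ≤ 1; here Σ = 1.125 > 1, so no such prefix code exists.

1.125; no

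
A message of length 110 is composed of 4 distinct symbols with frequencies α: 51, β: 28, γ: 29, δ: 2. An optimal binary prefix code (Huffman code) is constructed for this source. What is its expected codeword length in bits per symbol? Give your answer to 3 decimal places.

Probabilities are the counts divided by 110.
Repeatedly combine the two least-probable nodes; the expected code length is the sum of the merged weights.
merge 1/55 + 14/55 → 3/11
merge 29/110 + 3/11 → 59/110
merge 51/110 + 59/110 → 1
L = 3/11 + 59/110 + 1 = 199/110 ≈ 1.809 bits/symbol.

1.809 bits/symbol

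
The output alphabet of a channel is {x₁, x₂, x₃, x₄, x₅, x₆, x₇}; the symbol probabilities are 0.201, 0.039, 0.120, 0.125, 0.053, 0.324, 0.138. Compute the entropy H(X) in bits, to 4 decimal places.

2.5356 bits

H = −Σ pᵢ log₂ pᵢ.
−0.201·log₂(0.201) = 0.4653
−0.039·log₂(0.039) = 0.1825
−0.120·log₂(0.120) = 0.3671
−0.125·log₂(0.125) = 0.3750
−0.053·log₂(0.053) = 0.2246
−0.324·log₂(0.324) = 0.5268
−0.138·log₂(0.138) = 0.3943
Sum ≈ 2.5356 → 2.5356 bits.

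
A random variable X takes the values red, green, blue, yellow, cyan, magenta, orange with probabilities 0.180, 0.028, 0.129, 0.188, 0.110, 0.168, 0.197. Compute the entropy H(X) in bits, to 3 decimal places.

2.669 bits

H = −Σ pᵢ log₂ pᵢ.
−0.180·log₂(0.180) = 0.4453
−0.028·log₂(0.028) = 0.1444
−0.129·log₂(0.129) = 0.3811
−0.188·log₂(0.188) = 0.4533
−0.110·log₂(0.110) = 0.3503
−0.168·log₂(0.168) = 0.4323
−0.197·log₂(0.197) = 0.4617
Sum ≈ 2.6685 → 2.669 bits.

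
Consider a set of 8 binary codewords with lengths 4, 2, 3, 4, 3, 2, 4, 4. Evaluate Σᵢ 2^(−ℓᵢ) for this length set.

With common denominator 2^4 = 16: Σ 2^(−ℓᵢ) = 1/16 + 4/16 + 2/16 + 1/16 + 2/16 + 4/16 + 1/16 + 1/16 = 16/16 = 1.

1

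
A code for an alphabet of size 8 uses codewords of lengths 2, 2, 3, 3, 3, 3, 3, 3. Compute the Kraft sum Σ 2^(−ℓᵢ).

1.25

With common denominator 2^3 = 8: Σ 2^(−ℓᵢ) = 2/8 + 2/8 + 1/8 + 1/8 + 1/8 + 1/8 + 1/8 + 1/8 = 10/8 = 1.25.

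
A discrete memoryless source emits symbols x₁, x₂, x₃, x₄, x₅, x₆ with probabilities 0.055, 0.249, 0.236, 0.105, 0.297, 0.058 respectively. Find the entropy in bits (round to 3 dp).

2.321 bits

H = −Σ pᵢ log₂ pᵢ.
−0.055·log₂(0.055) = 0.2301
−0.249·log₂(0.249) = 0.4994
−0.236·log₂(0.236) = 0.4916
−0.105·log₂(0.105) = 0.3414
−0.297·log₂(0.297) = 0.5202
−0.058·log₂(0.058) = 0.2383
Sum ≈ 2.3211 → 2.321 bits.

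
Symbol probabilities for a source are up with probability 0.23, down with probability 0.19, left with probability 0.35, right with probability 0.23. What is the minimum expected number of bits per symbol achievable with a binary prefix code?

2 bits/symbol

Repeatedly combine the two least-probable nodes; the expected code length is the sum of the merged weights.
merge 19/100 + 23/100 → 21/50
merge 23/100 + 7/20 → 29/50
merge 21/50 + 29/50 → 1
L = 21/50 + 29/50 + 1 = 2 bits/symbol.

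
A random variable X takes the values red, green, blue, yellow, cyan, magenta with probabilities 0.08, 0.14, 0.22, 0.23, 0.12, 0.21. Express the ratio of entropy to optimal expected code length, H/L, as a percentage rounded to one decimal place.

Entropy H = −Σ p log₂ p ≈ 2.4968 bits.
Huffman merges: 2/25+3/25→1/5; 7/50+1/5→17/50; 21/100+11/50→43/100; 23/100+17/50→57/100; 43/100+57/100→1. L = 127/50 ≈ 2.5400.
Efficiency = H/L = 2.4968/2.5400 = 98.3%.

98.3%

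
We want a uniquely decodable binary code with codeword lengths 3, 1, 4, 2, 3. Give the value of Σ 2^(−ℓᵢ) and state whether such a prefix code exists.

With common denominator 2^4 = 16: Σ 2^(−ℓᵢ) = 2/16 + 8/16 + 1/16 + 4/16 + 2/16 = 17/16 = 1.0625.
Kraft's inequality requires Σ ≤ 1; here Σ = 1.0625 > 1, so no such prefix code exists.

1.0625; no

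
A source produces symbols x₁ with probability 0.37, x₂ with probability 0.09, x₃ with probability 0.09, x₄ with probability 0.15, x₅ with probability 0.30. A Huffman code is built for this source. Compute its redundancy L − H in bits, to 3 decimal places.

Entropy H = −Σ p log₂ p ≈ 2.0877 bits.
Huffman merges: 9/100+9/100→9/50; 3/20+9/50→33/100; 3/10+33/100→63/100; 37/100+63/100→1. L = 107/50 ≈ 2.1400.
L − H = 2.1400 − 2.0877 = 0.052 bits.

0.052 bits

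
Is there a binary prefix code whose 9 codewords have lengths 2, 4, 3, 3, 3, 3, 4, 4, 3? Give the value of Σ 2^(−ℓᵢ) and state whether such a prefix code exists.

1.0625; no

With common denominator 2^4 = 16: Σ 2^(−ℓᵢ) = 4/16 + 1/16 + 2/16 + 2/16 + 2/16 + 2/16 + 1/16 + 1/16 + 2/16 = 17/16 = 1.0625.
Kraft's inequality requires Σ ≤ 1; here Σ = 1.0625 > 1, so no such prefix code exists.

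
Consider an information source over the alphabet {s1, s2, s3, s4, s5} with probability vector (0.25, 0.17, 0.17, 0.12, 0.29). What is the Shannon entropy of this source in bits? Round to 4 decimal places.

2.2541 bits

H = −Σ pᵢ log₂ pᵢ.
−0.25·log₂(0.25) = 0.5000
−0.17·log₂(0.17) = 0.4346
−0.17·log₂(0.17) = 0.4346
−0.12·log₂(0.12) = 0.3671
−0.29·log₂(0.29) = 0.5179
Sum ≈ 2.2541 → 2.2541 bits.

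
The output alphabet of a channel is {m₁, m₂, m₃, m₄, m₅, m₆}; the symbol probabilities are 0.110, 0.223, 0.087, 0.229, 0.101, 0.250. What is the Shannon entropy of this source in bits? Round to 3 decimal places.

2.461 bits

H = −Σ pᵢ log₂ pᵢ.
−0.110·log₂(0.110) = 0.3503
−0.223·log₂(0.223) = 0.4828
−0.087·log₂(0.087) = 0.3065
−0.229·log₂(0.229) = 0.4870
−0.101·log₂(0.101) = 0.3341
−0.250·log₂(0.250) = 0.5000
Sum ≈ 2.4606 → 2.461 bits.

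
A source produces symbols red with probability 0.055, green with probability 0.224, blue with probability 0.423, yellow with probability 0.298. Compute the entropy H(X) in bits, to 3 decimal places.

1.759 bits

H = −Σ pᵢ log₂ pᵢ.
−0.055·log₂(0.055) = 0.2301
−0.224·log₂(0.224) = 0.4835
−0.423·log₂(0.423) = 0.5251
−0.298·log₂(0.298) = 0.5205
Sum ≈ 1.7592 → 1.759 bits.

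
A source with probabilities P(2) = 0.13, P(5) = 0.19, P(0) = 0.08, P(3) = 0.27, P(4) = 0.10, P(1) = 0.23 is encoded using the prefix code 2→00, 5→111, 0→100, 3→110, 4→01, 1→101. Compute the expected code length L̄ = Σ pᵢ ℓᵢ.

L̄ = Σ pᵢ·ℓᵢ = 0.13·2 + 0.19·3 + 0.08·3 + 0.27·3 + 0.10·2 + 0.23·3 = 2.77 bits/symbol.

2.77 bits/symbol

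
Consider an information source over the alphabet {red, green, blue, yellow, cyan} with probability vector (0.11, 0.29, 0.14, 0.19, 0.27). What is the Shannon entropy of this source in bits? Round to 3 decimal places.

H = −Σ pᵢ log₂ pᵢ.
−0.11·log₂(0.11) = 0.3503
−0.29·log₂(0.29) = 0.5179
−0.14·log₂(0.14) = 0.3971
−0.19·log₂(0.19) = 0.4552
−0.27·log₂(0.27) = 0.5100
Sum ≈ 2.2305 → 2.231 bits.

2.231 bits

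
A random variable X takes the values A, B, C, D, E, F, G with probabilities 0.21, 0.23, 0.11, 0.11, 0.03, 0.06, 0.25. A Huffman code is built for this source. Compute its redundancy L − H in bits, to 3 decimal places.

0.044 bits

Entropy H = −Σ p log₂ p ≈ 2.5564 bits.
Huffman merges: 3/100+3/50→9/100; 9/100+11/100→1/5; 11/100+1/5→31/100; 21/100+23/100→11/25; 1/4+31/100→14/25; 11/25+14/25→1. L = 13/5 ≈ 2.6000.
L − H = 2.6000 − 2.5564 = 0.044 bits.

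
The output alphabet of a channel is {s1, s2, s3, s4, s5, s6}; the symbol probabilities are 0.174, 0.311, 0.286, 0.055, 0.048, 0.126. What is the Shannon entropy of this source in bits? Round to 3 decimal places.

2.296 bits

H = −Σ pᵢ log₂ pᵢ.
−0.174·log₂(0.174) = 0.4390
−0.311·log₂(0.311) = 0.5240
−0.286·log₂(0.286) = 0.5165
−0.055·log₂(0.055) = 0.2301
−0.048·log₂(0.048) = 0.2103
−0.126·log₂(0.126) = 0.3766
Sum ≈ 2.2965 → 2.296 bits.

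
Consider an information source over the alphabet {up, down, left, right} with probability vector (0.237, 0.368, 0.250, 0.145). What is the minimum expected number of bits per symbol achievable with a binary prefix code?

2 bits/symbol

Repeatedly combine the two least-probable nodes; the expected code length is the sum of the merged weights.
merge 29/200 + 237/1000 → 191/500
merge 1/4 + 46/125 → 309/500
merge 191/500 + 309/500 → 1
L = 191/500 + 309/500 + 1 = 2 bits/symbol.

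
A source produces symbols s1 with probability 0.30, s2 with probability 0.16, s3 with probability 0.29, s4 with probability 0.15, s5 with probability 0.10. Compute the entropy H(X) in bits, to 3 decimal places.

H = −Σ pᵢ log₂ pᵢ.
−0.30·log₂(0.30) = 0.5211
−0.16·log₂(0.16) = 0.4230
−0.29·log₂(0.29) = 0.5179
−0.15·log₂(0.15) = 0.4105
−0.10·log₂(0.10) = 0.3322
Sum ≈ 2.2047 → 2.205 bits.

2.205 bits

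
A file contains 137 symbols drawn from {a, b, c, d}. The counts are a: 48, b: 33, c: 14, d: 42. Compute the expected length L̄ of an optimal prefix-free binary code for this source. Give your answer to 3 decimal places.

Probabilities are the counts divided by 137.
Repeatedly combine the two least-probable nodes; the expected code length is the sum of the merged weights.
merge 14/137 + 33/137 → 47/137
merge 42/137 + 47/137 → 89/137
merge 48/137 + 89/137 → 1
L = 47/137 + 89/137 + 1 = 273/137 ≈ 1.993 bits/symbol.

1.993 bits/symbol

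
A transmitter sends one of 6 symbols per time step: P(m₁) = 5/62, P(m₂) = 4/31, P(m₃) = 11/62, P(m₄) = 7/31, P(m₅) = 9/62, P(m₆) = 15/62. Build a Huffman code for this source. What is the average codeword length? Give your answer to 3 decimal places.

2.532 bits/symbol

Repeatedly combine the two least-probable nodes; the expected code length is the sum of the merged weights.
merge 5/62 + 4/31 → 13/62
merge 9/62 + 11/62 → 10/31
merge 13/62 + 7/31 → 27/62
merge 15/62 + 10/31 → 35/62
merge 27/62 + 35/62 → 1
L = 13/62 + 10/31 + 27/62 + 35/62 + 1 = 157/62 ≈ 2.532 bits/symbol.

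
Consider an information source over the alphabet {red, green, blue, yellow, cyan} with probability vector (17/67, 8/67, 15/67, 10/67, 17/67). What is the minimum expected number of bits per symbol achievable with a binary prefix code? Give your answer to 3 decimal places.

Repeatedly combine the two least-probable nodes; the expected code length is the sum of the merged weights.
merge 8/67 + 10/67 → 18/67
merge 15/67 + 17/67 → 32/67
merge 17/67 + 18/67 → 35/67
merge 32/67 + 35/67 → 1
L = 18/67 + 32/67 + 35/67 + 1 = 152/67 ≈ 2.269 bits/symbol.

2.269 bits/symbol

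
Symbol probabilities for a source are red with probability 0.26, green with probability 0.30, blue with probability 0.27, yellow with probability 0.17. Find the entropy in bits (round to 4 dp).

1.9710 bits

H = −Σ pᵢ log₂ pᵢ.
−0.26·log₂(0.26) = 0.5053
−0.30·log₂(0.30) = 0.5211
−0.27·log₂(0.27) = 0.5100
−0.17·log₂(0.17) = 0.4346
Sum ≈ 1.9710 → 1.9710 bits.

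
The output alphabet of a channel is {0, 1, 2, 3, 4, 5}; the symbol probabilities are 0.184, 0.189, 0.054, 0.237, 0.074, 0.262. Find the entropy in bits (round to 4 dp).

H = −Σ pᵢ log₂ pᵢ.
−0.184·log₂(0.184) = 0.4494
−0.189·log₂(0.189) = 0.4543
−0.054·log₂(0.054) = 0.2274
−0.237·log₂(0.237) = 0.4923
−0.074·log₂(0.074) = 0.2780
−0.262·log₂(0.262) = 0.5063
Sum ≈ 2.4075 → 2.4075 bits.

2.4075 bits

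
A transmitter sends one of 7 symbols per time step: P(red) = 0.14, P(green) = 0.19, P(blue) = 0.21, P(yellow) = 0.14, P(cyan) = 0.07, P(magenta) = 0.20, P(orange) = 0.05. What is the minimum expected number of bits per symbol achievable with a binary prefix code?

Repeatedly combine the two least-probable nodes; the expected code length is the sum of the merged weights.
merge 1/20 + 7/100 → 3/25
merge 3/25 + 7/50 → 13/50
merge 7/50 + 19/100 → 33/100
merge 1/5 + 21/100 → 41/100
merge 13/50 + 33/100 → 59/100
merge 41/100 + 59/100 → 1
L = 3/25 + 13/50 + 33/100 + 41/100 + 59/100 + 1 = 271/100 = 2.71 bits/symbol.

2.71 bits/symbol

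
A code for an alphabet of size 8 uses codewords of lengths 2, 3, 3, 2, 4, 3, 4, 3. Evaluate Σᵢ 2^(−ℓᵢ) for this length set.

With common denominator 2^4 = 16: Σ 2^(−ℓᵢ) = 4/16 + 2/16 + 2/16 + 4/16 + 1/16 + 2/16 + 1/16 + 2/16 = 18/16 = 1.125.

1.125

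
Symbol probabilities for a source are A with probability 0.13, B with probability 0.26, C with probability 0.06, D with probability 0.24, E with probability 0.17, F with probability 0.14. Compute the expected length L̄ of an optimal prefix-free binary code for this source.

Repeatedly combine the two least-probable nodes; the expected code length is the sum of the merged weights.
merge 3/50 + 13/100 → 19/100
merge 7/50 + 17/100 → 31/100
merge 19/100 + 6/25 → 43/100
merge 13/50 + 31/100 → 57/100
merge 43/100 + 57/100 → 1
L = 19/100 + 31/100 + 43/100 + 57/100 + 1 = 5/2 = 2.5 bits/symbol.

2.5 bits/symbol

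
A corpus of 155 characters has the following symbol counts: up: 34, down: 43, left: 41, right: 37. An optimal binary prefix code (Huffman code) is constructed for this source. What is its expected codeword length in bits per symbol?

2 bits/symbol

Probabilities are the counts divided by 155.
Repeatedly combine the two least-probable nodes; the expected code length is the sum of the merged weights.
merge 34/155 + 37/155 → 71/155
merge 41/155 + 43/155 → 84/155
merge 71/155 + 84/155 → 1
L = 71/155 + 84/155 + 1 = 2 bits/symbol.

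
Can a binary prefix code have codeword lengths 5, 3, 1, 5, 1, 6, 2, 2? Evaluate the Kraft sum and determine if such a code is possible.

1.703125; no

With common denominator 2^6 = 64: Σ 2^(−ℓᵢ) = 2/64 + 8/64 + 32/64 + 2/64 + 32/64 + 1/64 + 16/64 + 16/64 = 109/64 = 1.703125.
Kraft's inequality requires Σ ≤ 1; here Σ = 1.703125 > 1, so no such prefix code exists.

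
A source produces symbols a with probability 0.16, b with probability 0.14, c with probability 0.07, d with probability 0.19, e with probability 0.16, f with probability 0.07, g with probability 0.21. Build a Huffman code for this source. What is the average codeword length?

Repeatedly combine the two least-probable nodes; the expected code length is the sum of the merged weights.
merge 7/100 + 7/100 → 7/50
merge 7/50 + 7/50 → 7/25
merge 4/25 + 4/25 → 8/25
merge 19/100 + 21/100 → 2/5
merge 7/25 + 8/25 → 3/5
merge 2/5 + 3/5 → 1
L = 7/50 + 7/25 + 8/25 + 2/5 + 3/5 + 1 = 137/50 = 2.74 bits/symbol.

2.74 bits/symbol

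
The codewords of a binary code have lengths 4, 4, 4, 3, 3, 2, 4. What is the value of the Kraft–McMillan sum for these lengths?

0.75

With common denominator 2^4 = 16: Σ 2^(−ℓᵢ) = 1/16 + 1/16 + 1/16 + 2/16 + 2/16 + 4/16 + 1/16 = 12/16 = 0.75.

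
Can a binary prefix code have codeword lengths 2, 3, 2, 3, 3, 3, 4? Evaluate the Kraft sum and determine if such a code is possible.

With common denominator 2^4 = 16: Σ 2^(−ℓᵢ) = 4/16 + 2/16 + 4/16 + 2/16 + 2/16 + 2/16 + 1/16 = 17/16 = 1.0625.
Kraft's inequality requires Σ ≤ 1; here Σ = 1.0625 > 1, so no such prefix code exists.

1.0625; no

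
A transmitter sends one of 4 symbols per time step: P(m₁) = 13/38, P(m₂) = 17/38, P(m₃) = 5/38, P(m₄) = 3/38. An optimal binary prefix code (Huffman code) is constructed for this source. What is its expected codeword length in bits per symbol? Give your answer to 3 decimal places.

1.763 bits/symbol

Repeatedly combine the two least-probable nodes; the expected code length is the sum of the merged weights.
merge 3/38 + 5/38 → 4/19
merge 4/19 + 13/38 → 21/38
merge 17/38 + 21/38 → 1
L = 4/19 + 21/38 + 1 = 67/38 ≈ 1.763 bits/symbol.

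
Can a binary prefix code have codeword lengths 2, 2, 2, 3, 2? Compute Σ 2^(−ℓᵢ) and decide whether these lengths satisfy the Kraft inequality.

With common denominator 2^3 = 8: Σ 2^(−ℓᵢ) = 2/8 + 2/8 + 2/8 + 1/8 + 2/8 = 9/8 = 1.125.
Kraft's inequality requires Σ ≤ 1; here Σ = 1.125 > 1, so no such prefix code exists.

1.125; no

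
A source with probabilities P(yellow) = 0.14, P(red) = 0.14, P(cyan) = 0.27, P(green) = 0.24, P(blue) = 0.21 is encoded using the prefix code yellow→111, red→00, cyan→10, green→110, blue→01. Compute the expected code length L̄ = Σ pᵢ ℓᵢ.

2.38 bits/symbol

L̄ = Σ pᵢ·ℓᵢ = 0.14·3 + 0.14·2 + 0.27·2 + 0.24·3 + 0.21·2 = 2.38 bits/symbol.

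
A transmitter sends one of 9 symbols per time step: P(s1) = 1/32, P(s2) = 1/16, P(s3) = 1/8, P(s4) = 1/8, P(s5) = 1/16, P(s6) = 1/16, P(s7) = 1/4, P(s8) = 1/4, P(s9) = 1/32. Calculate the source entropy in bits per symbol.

Each probability is a power of 1/2, so log₂(1/p) is an integer.
H = Σ p·log₂(1/p) = 1/32·5 + 1/16·4 + 1/8·3 + 1/8·3 + 1/16·4 + 1/16·4 + 1/4·2 + 1/4·2 + 1/32·5 = 2.8125 bits.

2.8125 bits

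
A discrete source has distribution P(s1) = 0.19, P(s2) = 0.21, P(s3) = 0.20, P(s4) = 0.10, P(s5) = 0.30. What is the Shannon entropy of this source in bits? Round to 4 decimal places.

2.2457 bits

H = −Σ pᵢ log₂ pᵢ.
−0.19·log₂(0.19) = 0.4552
−0.21·log₂(0.21) = 0.4728
−0.20·log₂(0.20) = 0.4644
−0.10·log₂(0.10) = 0.3322
−0.30·log₂(0.30) = 0.5211
Sum ≈ 2.2457 → 2.2457 bits.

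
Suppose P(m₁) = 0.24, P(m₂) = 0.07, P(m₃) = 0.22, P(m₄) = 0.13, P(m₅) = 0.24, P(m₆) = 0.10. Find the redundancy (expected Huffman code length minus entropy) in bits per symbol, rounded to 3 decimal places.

Entropy H = −Σ p log₂ p ≈ 2.4522 bits.
Huffman merges: 7/100+1/10→17/100; 13/100+17/100→3/10; 11/50+6/25→23/50; 6/25+3/10→27/50; 23/50+27/50→1. L = 247/100 ≈ 2.4700.
L − H = 2.4700 − 2.4522 = 0.018 bits.

0.018 bits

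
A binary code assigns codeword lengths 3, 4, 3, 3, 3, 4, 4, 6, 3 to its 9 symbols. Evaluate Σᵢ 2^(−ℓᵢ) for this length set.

With common denominator 2^6 = 64: Σ 2^(−ℓᵢ) = 8/64 + 4/64 + 8/64 + 8/64 + 8/64 + 4/64 + 4/64 + 1/64 + 8/64 = 53/64 = 0.828125.

0.828125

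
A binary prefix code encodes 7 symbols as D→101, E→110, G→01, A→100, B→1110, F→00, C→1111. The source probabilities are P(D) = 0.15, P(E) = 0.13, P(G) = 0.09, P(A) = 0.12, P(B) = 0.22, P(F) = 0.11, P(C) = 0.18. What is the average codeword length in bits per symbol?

3.2 bits/symbol

L̄ = Σ pᵢ·ℓᵢ = 0.15·3 + 0.13·3 + 0.09·2 + 0.12·3 + 0.22·4 + 0.11·2 + 0.18·4 = 3.2 bits/symbol.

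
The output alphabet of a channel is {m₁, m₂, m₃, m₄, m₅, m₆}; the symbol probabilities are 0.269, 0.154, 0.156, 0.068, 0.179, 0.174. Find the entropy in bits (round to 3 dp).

2.490 bits

H = −Σ pᵢ log₂ pᵢ.
−0.269·log₂(0.269) = 0.5096
−0.154·log₂(0.154) = 0.4156
−0.156·log₂(0.156) = 0.4181
−0.068·log₂(0.068) = 0.2637
−0.179·log₂(0.179) = 0.4443
−0.174·log₂(0.174) = 0.4390
Sum ≈ 2.4903 → 2.490 bits.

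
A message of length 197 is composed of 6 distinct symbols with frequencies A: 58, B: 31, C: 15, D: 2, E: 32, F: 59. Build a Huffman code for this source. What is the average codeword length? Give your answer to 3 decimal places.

2.330 bits/symbol

Probabilities are the counts divided by 197.
Repeatedly combine the two least-probable nodes; the expected code length is the sum of the merged weights.
merge 2/197 + 15/197 → 17/197
merge 17/197 + 31/197 → 48/197
merge 32/197 + 48/197 → 80/197
merge 58/197 + 59/197 → 117/197
merge 80/197 + 117/197 → 1
L = 17/197 + 48/197 + 80/197 + 117/197 + 1 = 459/197 ≈ 2.330 bits/symbol.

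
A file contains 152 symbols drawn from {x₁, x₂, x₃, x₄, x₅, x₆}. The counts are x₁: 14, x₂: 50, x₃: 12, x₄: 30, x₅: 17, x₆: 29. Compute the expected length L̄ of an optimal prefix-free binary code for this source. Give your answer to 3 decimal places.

Probabilities are the counts divided by 152.
Repeatedly combine the two least-probable nodes; the expected code length is the sum of the merged weights.
merge 3/38 + 7/76 → 13/76
merge 17/152 + 13/76 → 43/152
merge 29/152 + 15/76 → 59/152
merge 43/152 + 25/76 → 93/152
merge 59/152 + 93/152 → 1
L = 13/76 + 43/152 + 59/152 + 93/152 + 1 = 373/152 ≈ 2.454 bits/symbol.

2.454 bits/symbol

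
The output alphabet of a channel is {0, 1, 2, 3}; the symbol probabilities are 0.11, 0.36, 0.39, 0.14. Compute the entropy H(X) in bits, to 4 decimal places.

H = −Σ pᵢ log₂ pᵢ.
−0.11·log₂(0.11) = 0.3503
−0.36·log₂(0.36) = 0.5306
−0.39·log₂(0.39) = 0.5298
−0.14·log₂(0.14) = 0.3971
Sum ≈ 1.8078 → 1.8078 bits.

1.8078 bits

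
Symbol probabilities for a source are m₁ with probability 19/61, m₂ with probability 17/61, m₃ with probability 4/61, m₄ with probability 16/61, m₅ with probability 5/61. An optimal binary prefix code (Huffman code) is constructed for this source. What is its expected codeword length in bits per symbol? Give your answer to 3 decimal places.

Repeatedly combine the two least-probable nodes; the expected code length is the sum of the merged weights.
merge 4/61 + 5/61 → 9/61
merge 9/61 + 16/61 → 25/61
merge 17/61 + 19/61 → 36/61
merge 25/61 + 36/61 → 1
L = 9/61 + 25/61 + 36/61 + 1 = 131/61 ≈ 2.148 bits/symbol.

2.148 bits/symbol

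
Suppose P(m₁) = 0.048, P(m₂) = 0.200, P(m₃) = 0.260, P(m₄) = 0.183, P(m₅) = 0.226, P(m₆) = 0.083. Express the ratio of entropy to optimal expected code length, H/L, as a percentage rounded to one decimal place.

Entropy H = −Σ p log₂ p ≈ 2.4113 bits.
Huffman merges: 6/125+83/1000→131/1000; 131/1000+183/1000→157/500; 1/5+113/500→213/500; 13/50+157/500→287/500; 213/500+287/500→1. L = 489/200 ≈ 2.4450.
Efficiency = H/L = 2.4113/2.4450 = 98.6%.

98.6%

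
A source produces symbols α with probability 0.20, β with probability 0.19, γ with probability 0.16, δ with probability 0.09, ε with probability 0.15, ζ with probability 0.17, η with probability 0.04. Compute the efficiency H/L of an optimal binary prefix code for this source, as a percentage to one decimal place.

98.0%

Entropy H = −Σ p log₂ p ≈ 2.6862 bits.
Huffman merges: 1/25+9/100→13/100; 13/100+3/20→7/25; 4/25+17/100→33/100; 19/100+1/5→39/100; 7/25+33/100→61/100; 39/100+61/100→1. L = 137/50 ≈ 2.7400.
Efficiency = H/L = 2.6862/2.7400 = 98.0%.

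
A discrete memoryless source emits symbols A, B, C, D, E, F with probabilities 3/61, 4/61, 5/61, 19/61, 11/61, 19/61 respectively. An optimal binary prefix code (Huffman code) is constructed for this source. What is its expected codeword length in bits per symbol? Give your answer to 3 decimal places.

Repeatedly combine the two least-probable nodes; the expected code length is the sum of the merged weights.
merge 3/61 + 4/61 → 7/61
merge 5/61 + 7/61 → 12/61
merge 11/61 + 12/61 → 23/61
merge 19/61 + 19/61 → 38/61
merge 23/61 + 38/61 → 1
L = 7/61 + 12/61 + 23/61 + 38/61 + 1 = 141/61 ≈ 2.311 bits/symbol.

2.311 bits/symbol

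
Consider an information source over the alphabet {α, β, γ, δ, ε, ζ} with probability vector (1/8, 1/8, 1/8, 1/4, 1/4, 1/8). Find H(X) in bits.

2.5 bits

Each probability is a power of 1/2, so log₂(1/p) is an integer.
H = Σ p·log₂(1/p) = 1/8·3 + 1/8·3 + 1/8·3 + 1/4·2 + 1/4·2 + 1/8·3 = 2.5 bits.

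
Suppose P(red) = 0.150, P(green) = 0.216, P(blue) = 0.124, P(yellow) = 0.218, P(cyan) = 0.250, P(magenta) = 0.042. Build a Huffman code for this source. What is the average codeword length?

Repeatedly combine the two least-probable nodes; the expected code length is the sum of the merged weights.
merge 21/500 + 31/250 → 83/500
merge 3/20 + 83/500 → 79/250
merge 27/125 + 109/500 → 217/500
merge 1/4 + 79/250 → 283/500
merge 217/500 + 283/500 → 1
L = 83/500 + 79/250 + 217/500 + 283/500 + 1 = 1241/500 = 2.482 bits/symbol.

2.482 bits/symbol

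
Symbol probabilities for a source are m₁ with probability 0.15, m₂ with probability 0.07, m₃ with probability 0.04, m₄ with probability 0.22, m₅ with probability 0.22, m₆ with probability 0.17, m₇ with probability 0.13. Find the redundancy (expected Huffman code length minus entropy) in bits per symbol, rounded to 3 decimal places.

Entropy H = −Σ p log₂ p ≈ 2.6432 bits.
Huffman merges: 1/25+7/100→11/100; 11/100+13/100→6/25; 3/20+17/100→8/25; 11/50+11/50→11/25; 6/25+8/25→14/25; 11/25+14/25→1. L = 267/100 ≈ 2.6700.
L − H = 2.6700 − 2.6432 = 0.027 bits.

0.027 bits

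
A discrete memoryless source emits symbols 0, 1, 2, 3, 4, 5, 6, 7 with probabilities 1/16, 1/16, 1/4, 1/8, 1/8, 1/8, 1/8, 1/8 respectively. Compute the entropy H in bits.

2.875 bits

Each probability is a power of 1/2, so log₂(1/p) is an integer.
H = Σ p·log₂(1/p) = 1/16·4 + 1/16·4 + 1/4·2 + 1/8·3 + 1/8·3 + 1/8·3 + 1/8·3 + 1/8·3 = 2.875 bits.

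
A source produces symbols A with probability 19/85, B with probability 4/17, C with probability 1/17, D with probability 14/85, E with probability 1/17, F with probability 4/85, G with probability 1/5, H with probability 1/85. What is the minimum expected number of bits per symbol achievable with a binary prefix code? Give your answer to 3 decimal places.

2.694 bits/symbol

Repeatedly combine the two least-probable nodes; the expected code length is the sum of the merged weights.
merge 1/85 + 4/85 → 1/17
merge 1/17 + 1/17 → 2/17
merge 1/17 + 2/17 → 3/17
merge 14/85 + 3/17 → 29/85
merge 1/5 + 19/85 → 36/85
merge 4/17 + 29/85 → 49/85
merge 36/85 + 49/85 → 1
L = 1/17 + 2/17 + 3/17 + 29/85 + 36/85 + 49/85 + 1 = 229/85 ≈ 2.694 bits/symbol.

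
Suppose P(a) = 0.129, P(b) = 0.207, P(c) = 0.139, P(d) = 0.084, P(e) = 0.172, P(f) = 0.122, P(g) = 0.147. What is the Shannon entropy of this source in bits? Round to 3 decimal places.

H = −Σ pᵢ log₂ pᵢ.
−0.129·log₂(0.129) = 0.3811
−0.207·log₂(0.207) = 0.4704
−0.139·log₂(0.139) = 0.3957
−0.084·log₂(0.084) = 0.3002
−0.172·log₂(0.172) = 0.4368
−0.122·log₂(0.122) = 0.3703
−0.147·log₂(0.147) = 0.4066
Sum ≈ 2.7611 → 2.761 bits.

2.761 bits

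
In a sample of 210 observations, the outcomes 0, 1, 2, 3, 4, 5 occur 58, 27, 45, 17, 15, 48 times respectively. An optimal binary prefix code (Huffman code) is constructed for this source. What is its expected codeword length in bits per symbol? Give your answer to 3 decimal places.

2.433 bits/symbol

Probabilities are the counts divided by 210.
Repeatedly combine the two least-probable nodes; the expected code length is the sum of the merged weights.
merge 1/14 + 17/210 → 16/105
merge 9/70 + 16/105 → 59/210
merge 3/14 + 8/35 → 31/70
merge 29/105 + 59/210 → 39/70
merge 31/70 + 39/70 → 1
L = 16/105 + 59/210 + 31/70 + 39/70 + 1 = 73/30 ≈ 2.433 bits/symbol.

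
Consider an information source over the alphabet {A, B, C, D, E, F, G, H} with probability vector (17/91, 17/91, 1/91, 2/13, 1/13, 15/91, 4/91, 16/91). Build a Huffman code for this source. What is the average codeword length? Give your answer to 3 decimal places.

Repeatedly combine the two least-probable nodes; the expected code length is the sum of the merged weights.
merge 1/91 + 4/91 → 5/91
merge 5/91 + 1/13 → 12/91
merge 12/91 + 2/13 → 2/7
merge 15/91 + 16/91 → 31/91
merge 17/91 + 17/91 → 34/91
merge 2/7 + 31/91 → 57/91
merge 34/91 + 57/91 → 1
L = 5/91 + 12/91 + 2/7 + 31/91 + 34/91 + 57/91 + 1 = 256/91 ≈ 2.813 bits/symbol.

2.813 bits/symbol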